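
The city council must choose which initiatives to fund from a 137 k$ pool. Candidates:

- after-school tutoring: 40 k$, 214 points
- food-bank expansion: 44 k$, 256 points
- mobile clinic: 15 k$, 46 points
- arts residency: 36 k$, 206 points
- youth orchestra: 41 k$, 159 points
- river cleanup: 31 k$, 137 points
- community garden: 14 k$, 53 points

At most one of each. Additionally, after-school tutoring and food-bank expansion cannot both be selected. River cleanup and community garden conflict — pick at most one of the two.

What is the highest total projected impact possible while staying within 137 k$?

674

Ranking by ratio (projected impact/k$): food-bank expansion 5.82, arts residency 5.72, after-school tutoring 5.35.
Food-bank expansion + arts residency + youth orchestra + community garden uses 135 of the 137 k$ and totals 674.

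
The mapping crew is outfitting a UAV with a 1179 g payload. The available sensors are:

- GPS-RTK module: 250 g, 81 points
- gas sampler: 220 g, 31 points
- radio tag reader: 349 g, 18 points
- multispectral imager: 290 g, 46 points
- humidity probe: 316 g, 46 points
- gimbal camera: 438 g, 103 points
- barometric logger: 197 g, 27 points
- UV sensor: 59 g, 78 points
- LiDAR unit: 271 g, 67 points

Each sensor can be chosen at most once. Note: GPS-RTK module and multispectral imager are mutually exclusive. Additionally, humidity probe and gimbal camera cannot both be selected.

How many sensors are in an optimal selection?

4

Optimal total is 329.
One optimal bundle: GPS-RTK module + gimbal camera + UV sensor + LiDAR unit (1018 g).
Every optimal selection uses 4 sensors.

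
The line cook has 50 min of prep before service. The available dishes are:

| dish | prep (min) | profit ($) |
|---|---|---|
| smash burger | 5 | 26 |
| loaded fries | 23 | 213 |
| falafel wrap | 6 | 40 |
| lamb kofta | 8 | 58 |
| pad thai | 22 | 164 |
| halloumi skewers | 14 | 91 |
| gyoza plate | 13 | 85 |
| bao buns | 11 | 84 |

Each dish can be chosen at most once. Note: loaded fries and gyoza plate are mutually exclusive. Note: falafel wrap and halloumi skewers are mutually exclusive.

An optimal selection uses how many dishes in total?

Optimal total is 403.
smash burger + loaded fries + pad thai hits 403 at 50 min.
Every optimal selection uses 3 dishes.

3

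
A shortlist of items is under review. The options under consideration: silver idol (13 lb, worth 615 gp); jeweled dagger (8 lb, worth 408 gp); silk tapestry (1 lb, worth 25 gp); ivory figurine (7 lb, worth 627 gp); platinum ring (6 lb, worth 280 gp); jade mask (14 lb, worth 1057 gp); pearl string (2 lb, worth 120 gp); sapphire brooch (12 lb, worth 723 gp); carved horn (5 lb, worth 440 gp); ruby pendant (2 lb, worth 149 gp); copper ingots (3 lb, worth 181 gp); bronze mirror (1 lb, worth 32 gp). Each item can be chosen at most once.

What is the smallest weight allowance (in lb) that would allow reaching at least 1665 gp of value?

21

Look for the lowest-weight combination reaching 1665.
ivory figurine + jade mask reaches 1684 using 21 lb.
Any bundle with less than 21 lb falls short of 1665.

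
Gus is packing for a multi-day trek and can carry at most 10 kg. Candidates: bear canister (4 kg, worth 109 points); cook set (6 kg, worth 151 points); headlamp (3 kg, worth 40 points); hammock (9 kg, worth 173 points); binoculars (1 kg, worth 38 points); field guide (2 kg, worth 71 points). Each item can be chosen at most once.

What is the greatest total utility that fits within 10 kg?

260

Ranking by ratio (utility/kg): binoculars 38.00, field guide 35.50, bear canister 27.25, cook set 25.17.
A density-first pass picks bear canister + headlamp + binoculars + field guide — 258 at 10 kg.
Replace headlamp and binoculars and field guide with cook set: the trade gains 2 net, giving 260 at 10 kg.
Cook set + binoculars + field guide matches that 260 at 9 kg; no feasible combination exceeds it.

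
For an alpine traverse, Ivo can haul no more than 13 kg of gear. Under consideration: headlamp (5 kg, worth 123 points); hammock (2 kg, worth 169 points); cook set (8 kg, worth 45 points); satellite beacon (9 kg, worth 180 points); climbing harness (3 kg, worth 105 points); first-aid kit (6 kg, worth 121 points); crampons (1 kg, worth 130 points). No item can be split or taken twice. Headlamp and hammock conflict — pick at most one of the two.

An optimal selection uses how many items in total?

4

Optimal total is 525.
For example hammock + climbing harness + first-aid kit + crampons achieves it, using 12 kg.
Every optimal selection uses 4 items.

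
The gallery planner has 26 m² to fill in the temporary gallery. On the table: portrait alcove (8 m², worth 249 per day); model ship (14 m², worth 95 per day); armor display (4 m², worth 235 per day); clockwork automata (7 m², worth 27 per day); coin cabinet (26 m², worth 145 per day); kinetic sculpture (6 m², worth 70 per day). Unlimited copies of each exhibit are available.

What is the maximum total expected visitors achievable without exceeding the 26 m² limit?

Ranking by ratio (expected visitors/m²): armor display 58.75, portrait alcove 31.12, kinetic sculpture 11.67, model ship 6.79.
Taking 6×armor display: 24 m² used, 1410 in expected visitors.
Nothing else within 26 m² beats 1410.

1410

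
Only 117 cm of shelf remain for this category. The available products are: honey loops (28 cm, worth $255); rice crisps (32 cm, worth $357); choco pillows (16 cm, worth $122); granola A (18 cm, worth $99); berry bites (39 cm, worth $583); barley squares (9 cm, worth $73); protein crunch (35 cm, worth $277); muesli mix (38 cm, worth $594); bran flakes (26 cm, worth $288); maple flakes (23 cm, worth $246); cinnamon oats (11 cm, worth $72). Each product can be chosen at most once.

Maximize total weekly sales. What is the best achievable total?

1545

Taking the top-ratio products first gives rice crisps + berry bites + muesli mix for 1534 (109 cm).
Replace rice crisps with choco pillows + maple flakes: the trade gains 11 net, giving 1545 at 116 cm.
An exhaustive check of the 2048 subsets confirms 1545.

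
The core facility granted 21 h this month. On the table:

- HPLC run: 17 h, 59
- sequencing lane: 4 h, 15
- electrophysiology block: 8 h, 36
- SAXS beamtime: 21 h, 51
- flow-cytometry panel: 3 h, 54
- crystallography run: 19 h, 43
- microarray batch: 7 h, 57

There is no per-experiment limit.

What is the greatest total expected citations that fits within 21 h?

378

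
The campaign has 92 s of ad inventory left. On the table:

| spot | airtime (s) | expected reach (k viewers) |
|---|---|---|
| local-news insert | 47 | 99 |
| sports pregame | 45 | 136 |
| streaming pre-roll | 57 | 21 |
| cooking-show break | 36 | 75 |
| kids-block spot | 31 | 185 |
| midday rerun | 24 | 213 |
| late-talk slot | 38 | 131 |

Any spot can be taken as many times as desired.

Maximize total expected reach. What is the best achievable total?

Taking 3×midday rerun: 72 s used, 639 in expected reach.
The spare 20 s is too small for any remaining spot, and no exchange beats 639.

639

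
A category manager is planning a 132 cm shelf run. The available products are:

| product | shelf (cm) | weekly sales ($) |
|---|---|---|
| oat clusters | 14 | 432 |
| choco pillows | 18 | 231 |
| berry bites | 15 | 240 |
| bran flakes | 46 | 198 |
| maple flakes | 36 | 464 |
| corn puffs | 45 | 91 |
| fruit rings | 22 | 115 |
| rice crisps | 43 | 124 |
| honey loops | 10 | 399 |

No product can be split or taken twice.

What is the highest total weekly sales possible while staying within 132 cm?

Taking oat clusters + choco pillows + berry bites + maple flakes + fruit rings + honey loops: 115 cm used, 1881 in weekly sales.
The closest alternative, oat clusters + choco pillows + berry bites + maple flakes + honey loops, reaches only 1766.

1881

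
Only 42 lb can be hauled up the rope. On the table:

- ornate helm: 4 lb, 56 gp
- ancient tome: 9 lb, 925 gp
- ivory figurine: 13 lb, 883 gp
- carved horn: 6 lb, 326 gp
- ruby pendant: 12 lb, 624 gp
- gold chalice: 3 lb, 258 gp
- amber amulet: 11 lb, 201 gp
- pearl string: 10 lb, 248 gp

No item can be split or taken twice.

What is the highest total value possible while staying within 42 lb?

2758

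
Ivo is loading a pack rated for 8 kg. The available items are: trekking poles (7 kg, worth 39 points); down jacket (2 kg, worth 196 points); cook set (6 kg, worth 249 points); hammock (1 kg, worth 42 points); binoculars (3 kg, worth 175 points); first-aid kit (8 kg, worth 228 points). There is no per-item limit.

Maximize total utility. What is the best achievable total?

784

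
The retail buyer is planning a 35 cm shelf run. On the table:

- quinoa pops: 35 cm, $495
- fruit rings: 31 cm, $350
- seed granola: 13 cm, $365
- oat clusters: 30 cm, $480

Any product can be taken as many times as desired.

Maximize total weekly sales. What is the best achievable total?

730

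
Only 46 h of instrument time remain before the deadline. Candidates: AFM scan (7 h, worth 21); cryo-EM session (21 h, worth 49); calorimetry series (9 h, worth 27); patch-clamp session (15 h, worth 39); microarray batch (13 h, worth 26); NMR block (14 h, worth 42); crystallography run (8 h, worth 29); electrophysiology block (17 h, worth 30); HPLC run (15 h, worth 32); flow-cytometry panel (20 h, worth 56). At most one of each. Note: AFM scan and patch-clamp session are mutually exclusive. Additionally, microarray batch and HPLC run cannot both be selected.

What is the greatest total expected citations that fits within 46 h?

137

Density check — crystallography run 3.62, AFM scan 3.00, calorimetry series 3.00, NMR block 3.00 are the best per h.
A density-first pass picks AFM scan + calorimetry series + NMR block + crystallography run — 119 at 38 h.
The 7 h tied up in AFM scan is better spent on patch-clamp session — total rises to 137 (46 h).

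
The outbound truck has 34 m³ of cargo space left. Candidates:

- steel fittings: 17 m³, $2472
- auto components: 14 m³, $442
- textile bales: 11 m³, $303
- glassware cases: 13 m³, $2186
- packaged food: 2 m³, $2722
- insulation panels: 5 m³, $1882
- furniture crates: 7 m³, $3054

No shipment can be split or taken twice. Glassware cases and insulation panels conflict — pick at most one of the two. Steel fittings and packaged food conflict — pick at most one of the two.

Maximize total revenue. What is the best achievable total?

Textile bales + glassware cases + packaged food + furniture crates uses 33 of the 34 m³ and totals 8265.

8265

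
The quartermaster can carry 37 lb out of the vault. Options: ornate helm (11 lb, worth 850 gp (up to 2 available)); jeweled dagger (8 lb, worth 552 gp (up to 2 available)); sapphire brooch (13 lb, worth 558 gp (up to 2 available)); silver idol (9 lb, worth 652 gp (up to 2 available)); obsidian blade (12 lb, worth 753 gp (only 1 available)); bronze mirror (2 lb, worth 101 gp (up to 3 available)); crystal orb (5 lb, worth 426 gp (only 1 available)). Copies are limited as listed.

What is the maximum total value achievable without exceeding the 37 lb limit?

Ranking by ratio (value/lb): crystal orb 85.20, ornate helm 77.27, silver idol 72.44, jeweled dagger 69.00.
The ratio heuristic lands on 2×ornate helm + silver idol + crystal orb (2778) but leaves 1 lb idle.
Dropping silver idol frees 9 lb; slotting in jeweled dagger + bronze mirror (10 lb) lifts the total to 2779 at 37 lb.

2779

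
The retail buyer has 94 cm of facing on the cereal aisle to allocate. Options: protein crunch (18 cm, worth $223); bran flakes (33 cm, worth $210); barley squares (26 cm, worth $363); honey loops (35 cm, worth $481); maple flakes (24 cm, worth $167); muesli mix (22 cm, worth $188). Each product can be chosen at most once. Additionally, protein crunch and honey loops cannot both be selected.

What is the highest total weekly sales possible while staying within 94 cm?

1054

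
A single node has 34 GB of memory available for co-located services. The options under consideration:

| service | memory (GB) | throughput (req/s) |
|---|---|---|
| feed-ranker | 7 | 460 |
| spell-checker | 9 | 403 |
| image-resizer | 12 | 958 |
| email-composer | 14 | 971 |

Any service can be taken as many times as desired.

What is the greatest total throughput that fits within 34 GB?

Filling by ratio: feed-ranker + 2×image-resizer for 2376, with 3 GB left unused.
The 12 GB tied up in image-resizer is better spent on email-composer — total rises to 2389 (33 GB).
Every other selection either busts 34 GB or fails to beat 2389.

2389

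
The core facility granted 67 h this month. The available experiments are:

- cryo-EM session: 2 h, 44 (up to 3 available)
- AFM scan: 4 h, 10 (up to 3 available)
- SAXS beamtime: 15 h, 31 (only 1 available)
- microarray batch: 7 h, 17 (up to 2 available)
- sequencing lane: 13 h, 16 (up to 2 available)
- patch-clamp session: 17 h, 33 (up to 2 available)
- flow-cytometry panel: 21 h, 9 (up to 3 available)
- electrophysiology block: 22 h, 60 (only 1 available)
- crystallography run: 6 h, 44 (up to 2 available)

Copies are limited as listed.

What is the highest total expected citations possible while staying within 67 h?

3×cryo-EM session + 3×AFM scan + 2×microarray batch + electrophysiology block + 2×crystallography run uses 66 of the 67 h and totals 344.
Every other selection either busts 67 h or exceeds an availability limit or fails to beat 344.

344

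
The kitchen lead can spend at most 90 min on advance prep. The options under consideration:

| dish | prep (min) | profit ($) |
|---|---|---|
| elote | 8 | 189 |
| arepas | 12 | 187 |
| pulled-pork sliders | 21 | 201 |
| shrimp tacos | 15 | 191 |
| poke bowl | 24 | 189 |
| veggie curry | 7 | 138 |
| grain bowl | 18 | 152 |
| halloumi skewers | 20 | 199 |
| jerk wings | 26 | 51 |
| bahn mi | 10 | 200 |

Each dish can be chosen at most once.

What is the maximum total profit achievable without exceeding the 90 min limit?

1256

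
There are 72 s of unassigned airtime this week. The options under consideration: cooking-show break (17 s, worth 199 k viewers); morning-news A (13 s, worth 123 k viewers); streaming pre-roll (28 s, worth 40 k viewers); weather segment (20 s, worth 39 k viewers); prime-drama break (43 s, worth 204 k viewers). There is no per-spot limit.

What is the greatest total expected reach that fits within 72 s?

796

4×cooking-show break uses 68 of the 72 s and totals 796.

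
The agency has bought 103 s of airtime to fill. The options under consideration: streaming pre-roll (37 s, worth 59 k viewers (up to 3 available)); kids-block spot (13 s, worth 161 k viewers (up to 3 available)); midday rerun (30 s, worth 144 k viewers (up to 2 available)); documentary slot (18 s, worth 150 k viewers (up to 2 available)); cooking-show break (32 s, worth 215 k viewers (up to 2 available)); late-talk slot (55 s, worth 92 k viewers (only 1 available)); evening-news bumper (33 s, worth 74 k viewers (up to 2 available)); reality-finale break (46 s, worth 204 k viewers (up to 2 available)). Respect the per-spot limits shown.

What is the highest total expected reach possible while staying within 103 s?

913

By expected reach per s: kids-block spot 12.38, documentary slot 8.33, cooking-show break 6.72, midday rerun 4.80 lead.
Taking the top-ratio spots first gives 3×kids-block spot + 2×documentary slot for 783 (75 s).
Replace 2×documentary slot with 2×cooking-show break: the trade gains 130 net, giving 913 at 103 s.
That's the maximum — no swap from here does better than 913.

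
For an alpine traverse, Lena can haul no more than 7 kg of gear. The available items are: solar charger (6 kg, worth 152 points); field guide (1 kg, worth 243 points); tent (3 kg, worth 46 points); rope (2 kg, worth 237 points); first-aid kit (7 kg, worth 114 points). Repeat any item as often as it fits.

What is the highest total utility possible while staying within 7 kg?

1701

By utility per kg: field guide 243.00, rope 118.50, solar charger 25.33 lead.
7×field guide uses 7 of the 7 kg and totals 1701.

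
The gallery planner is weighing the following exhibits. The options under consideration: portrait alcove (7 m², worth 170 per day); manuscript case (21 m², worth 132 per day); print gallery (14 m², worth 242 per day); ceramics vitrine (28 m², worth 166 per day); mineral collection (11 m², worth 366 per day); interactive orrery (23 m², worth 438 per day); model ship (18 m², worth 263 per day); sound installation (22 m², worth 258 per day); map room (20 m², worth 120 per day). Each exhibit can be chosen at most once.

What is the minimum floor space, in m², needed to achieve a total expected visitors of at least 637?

32

Minimise m² subject to total expected visitors ≥ 637.
portrait alcove + print gallery + mineral collection reaches 778 using 32 m².
Below 32 m² the best achievable stays under 637.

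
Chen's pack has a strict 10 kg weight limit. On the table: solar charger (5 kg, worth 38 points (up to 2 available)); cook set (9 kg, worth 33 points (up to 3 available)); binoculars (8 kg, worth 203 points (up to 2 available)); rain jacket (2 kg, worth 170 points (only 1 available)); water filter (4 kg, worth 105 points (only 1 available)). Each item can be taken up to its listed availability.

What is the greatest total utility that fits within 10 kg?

373

Filling by ratio: rain jacket + water filter for 275, with 4 kg left unused.
Replace water filter with binoculars: the trade gains 98 net, giving 373 at 10 kg.
That's the maximum — no swap from here does better than 373.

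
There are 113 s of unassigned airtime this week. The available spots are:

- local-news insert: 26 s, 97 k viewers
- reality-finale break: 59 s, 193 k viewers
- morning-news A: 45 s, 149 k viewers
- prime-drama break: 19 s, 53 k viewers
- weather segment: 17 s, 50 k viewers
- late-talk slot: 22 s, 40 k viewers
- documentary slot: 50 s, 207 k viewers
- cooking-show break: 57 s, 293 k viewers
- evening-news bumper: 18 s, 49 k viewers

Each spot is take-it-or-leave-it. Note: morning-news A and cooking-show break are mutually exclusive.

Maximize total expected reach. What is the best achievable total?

500

Ranking by ratio (expected reach/s): cooking-show break 5.14, documentary slot 4.14, local-news insert 3.73.
Taking documentary slot + cooking-show break: 107 s used, 500 in expected reach.
No other feasible combination exceeds 500.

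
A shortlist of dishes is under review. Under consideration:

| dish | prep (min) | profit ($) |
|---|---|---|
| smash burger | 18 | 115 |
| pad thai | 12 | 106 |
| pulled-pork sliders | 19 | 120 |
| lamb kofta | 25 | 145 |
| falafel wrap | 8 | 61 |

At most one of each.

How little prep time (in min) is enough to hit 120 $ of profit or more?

19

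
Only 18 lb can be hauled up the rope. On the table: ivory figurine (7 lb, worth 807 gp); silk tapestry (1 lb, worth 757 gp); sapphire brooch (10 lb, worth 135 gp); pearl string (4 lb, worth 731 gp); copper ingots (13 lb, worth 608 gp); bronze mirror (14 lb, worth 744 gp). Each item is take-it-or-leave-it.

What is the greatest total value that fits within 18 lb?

Ivory figurine + silk tapestry + pearl string uses 12 of the 18 lb and totals 2295.
That's the maximum — no swap from here does better than 2295.

2295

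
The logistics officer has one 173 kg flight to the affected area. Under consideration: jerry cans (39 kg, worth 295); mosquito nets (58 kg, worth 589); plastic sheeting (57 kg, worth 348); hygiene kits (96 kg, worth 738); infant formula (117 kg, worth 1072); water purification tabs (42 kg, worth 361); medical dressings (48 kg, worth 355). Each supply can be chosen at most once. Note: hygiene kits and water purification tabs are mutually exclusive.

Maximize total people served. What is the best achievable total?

Taking the top-ratio supplies first gives jerry cans + mosquito nets + water purification tabs for 1245 (139 kg).
The 97 kg tied up in jerry cans and mosquito nets is better spent on infant formula — total rises to 1433 (159 kg).
That's the maximum — no feasible swap from here does better than 1433.

1433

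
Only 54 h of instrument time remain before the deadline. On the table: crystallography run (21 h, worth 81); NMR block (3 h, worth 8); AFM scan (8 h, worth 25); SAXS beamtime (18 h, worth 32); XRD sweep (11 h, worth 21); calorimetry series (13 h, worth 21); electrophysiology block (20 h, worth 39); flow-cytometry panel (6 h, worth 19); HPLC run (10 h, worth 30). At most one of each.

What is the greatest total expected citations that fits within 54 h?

165

Filling by ratio: crystallography run + NMR block + AFM scan + flow-cytometry panel + HPLC run for 163, with 6 h left unused.
Replace flow-cytometry panel with XRD sweep: the trade gains 2 net, giving 165 at 53 h.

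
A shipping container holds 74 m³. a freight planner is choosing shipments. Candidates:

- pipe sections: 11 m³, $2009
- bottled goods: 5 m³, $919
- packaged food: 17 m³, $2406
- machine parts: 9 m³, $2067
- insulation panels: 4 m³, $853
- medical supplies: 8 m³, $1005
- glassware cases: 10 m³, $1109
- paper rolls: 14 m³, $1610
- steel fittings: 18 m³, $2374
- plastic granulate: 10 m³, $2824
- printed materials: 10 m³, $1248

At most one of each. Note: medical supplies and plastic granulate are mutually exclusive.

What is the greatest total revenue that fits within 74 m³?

13452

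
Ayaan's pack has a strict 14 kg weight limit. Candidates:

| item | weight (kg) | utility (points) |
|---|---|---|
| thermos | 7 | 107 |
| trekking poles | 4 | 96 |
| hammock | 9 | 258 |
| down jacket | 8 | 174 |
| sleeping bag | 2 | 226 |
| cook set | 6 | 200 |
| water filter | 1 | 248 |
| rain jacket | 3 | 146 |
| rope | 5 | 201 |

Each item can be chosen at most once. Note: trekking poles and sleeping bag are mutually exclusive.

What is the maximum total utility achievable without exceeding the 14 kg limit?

875

Filling by ratio: sleeping bag + water filter + rain jacket + rope for 821, with 3 kg left unused.
The 3 kg tied up in rain jacket is better spent on cook set — total rises to 875 (14 kg).
Nothing else feasible within 14 kg beats 875.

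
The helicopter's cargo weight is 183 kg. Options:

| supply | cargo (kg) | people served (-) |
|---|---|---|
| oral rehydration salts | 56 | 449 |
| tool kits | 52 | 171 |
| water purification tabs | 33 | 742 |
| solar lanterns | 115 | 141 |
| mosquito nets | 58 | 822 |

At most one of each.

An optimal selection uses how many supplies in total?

3

The maximum people served within 183 kg is 2013.
For example oral rehydration salts + water purification tabs + mosquito nets achieves it, using 147 kg.
Any selection reaching 2013 contains exactly 3 supplies.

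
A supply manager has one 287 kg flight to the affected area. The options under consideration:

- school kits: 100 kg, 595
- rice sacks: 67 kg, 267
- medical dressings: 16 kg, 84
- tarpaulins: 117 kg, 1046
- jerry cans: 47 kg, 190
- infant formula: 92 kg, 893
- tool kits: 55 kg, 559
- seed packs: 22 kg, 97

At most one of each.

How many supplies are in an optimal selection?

The maximum people served within 287 kg is 2595.
One optimal bundle: tarpaulins + infant formula + tool kits + seed packs (286 kg).
Any selection reaching 2595 contains exactly 4 supplies.

4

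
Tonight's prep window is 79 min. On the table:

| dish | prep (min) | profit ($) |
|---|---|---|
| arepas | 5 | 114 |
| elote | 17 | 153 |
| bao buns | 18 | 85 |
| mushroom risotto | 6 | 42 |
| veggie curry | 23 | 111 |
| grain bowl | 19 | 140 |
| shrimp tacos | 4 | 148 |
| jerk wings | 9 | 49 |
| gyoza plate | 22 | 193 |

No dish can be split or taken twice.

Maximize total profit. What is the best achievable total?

797

A density-first pass picks arepas + elote + mushroom risotto + grain bowl + shrimp tacos + gyoza plate — 790 at 73 min.
Dropping mushroom risotto frees 6 min; slotting in jerk wings (9 min) lifts the total to 797 at 76 min.
That's the maximum — no swap from here does better than 797.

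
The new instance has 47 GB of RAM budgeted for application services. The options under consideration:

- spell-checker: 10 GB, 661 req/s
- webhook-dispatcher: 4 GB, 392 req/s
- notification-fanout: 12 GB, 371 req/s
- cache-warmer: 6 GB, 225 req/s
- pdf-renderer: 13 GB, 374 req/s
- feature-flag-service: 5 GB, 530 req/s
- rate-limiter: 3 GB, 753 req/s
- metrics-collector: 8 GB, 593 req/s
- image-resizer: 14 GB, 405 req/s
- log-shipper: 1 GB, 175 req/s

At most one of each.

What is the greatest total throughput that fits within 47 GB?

3509

The ratio heuristic lands on spell-checker + webhook-dispatcher + cache-warmer + feature-flag-service + rate-limiter + metrics-collector + log-shipper (3329) but leaves 10 GB idle.
Dropping cache-warmer frees 6 GB; slotting in image-resizer (14 GB) lifts the total to 3509 at 45 GB.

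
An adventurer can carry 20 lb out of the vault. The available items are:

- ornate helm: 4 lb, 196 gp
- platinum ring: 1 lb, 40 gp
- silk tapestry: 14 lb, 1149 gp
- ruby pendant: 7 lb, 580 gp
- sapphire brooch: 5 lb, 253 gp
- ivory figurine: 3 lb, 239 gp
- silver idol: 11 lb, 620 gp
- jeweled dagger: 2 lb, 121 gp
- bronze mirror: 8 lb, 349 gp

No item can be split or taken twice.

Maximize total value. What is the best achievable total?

The ratio heuristic lands on platinum ring + ruby pendant + sapphire brooch + ivory figurine + jeweled dagger (1233) but leaves 2 lb idle.
The 12 lb tied up in ruby pendant and sapphire brooch is better spent on silk tapestry — total rises to 1549 (20 lb).
An exhaustive check of the 512 subsets confirms 1549.

1549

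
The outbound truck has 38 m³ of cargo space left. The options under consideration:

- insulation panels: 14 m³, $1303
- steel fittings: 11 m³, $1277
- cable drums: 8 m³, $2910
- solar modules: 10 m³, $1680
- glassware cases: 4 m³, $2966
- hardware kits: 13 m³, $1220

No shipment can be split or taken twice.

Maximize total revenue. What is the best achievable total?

Filling by ratio: steel fittings + cable drums + solar modules + glassware cases for 8833, with 5 m³ left unused.
Dropping steel fittings frees 11 m³; slotting in insulation panels (14 m³) lifts the total to 8859 at 36 m³.
The spare 2 m³ is too small for any remaining shipment, and no exchange beats 8859.

8859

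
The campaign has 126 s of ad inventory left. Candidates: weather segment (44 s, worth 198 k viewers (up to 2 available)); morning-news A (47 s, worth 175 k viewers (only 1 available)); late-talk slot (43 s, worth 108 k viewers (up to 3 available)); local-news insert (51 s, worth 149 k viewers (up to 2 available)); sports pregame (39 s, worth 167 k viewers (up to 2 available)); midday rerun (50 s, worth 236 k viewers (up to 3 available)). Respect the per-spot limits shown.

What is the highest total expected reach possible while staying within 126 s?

532

By expected reach per s: midday rerun 4.72, weather segment 4.50, sports pregame 4.28, morning-news A 3.72 lead.
A density-first pass picks 2×midday rerun — 472 at 100 s.
Dropping 2×midday rerun frees 100 s; slotting in weather segment + 2×sports pregame (122 s) lifts the total to 532 at 122 s.
The spare 4 s is too small for any remaining spot, and no exchange beats 532.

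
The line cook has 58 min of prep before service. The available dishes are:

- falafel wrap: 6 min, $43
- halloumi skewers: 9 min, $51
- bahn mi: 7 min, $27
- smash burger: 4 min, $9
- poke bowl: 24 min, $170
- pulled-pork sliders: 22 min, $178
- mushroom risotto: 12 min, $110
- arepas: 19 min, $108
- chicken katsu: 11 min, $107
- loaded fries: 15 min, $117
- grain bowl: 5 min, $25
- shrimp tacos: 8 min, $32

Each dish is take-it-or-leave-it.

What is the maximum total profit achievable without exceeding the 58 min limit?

Greedy by ratio would take falafel wrap + pulled-pork sliders + mushroom risotto + chicken katsu + grain bowl: 56 min used, total 463.
Replace grain bowl with bahn mi: the trade gains 2 net, giving 465 at 58 min.
That's the maximum — no swap from here does better than 465.

465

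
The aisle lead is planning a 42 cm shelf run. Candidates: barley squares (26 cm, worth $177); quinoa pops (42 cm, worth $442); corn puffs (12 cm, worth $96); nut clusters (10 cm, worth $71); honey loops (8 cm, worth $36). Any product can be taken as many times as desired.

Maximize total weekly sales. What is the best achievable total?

442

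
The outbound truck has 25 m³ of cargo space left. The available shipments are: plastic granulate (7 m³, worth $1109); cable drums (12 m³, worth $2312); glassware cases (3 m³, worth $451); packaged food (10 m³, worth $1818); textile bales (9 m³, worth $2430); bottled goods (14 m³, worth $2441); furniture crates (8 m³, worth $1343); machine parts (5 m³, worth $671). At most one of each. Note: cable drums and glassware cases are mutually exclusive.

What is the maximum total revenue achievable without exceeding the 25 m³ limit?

4919

Density check — textile bales 270.00, cable drums 192.67, packaged food 181.80 are the best per m³.
Taking packaged food + textile bales + machine parts: 24 m³ used, 4919 in revenue.
Next best is glassware cases + textile bales + furniture crates + machine parts at 4895 (25 m³) — short by 24.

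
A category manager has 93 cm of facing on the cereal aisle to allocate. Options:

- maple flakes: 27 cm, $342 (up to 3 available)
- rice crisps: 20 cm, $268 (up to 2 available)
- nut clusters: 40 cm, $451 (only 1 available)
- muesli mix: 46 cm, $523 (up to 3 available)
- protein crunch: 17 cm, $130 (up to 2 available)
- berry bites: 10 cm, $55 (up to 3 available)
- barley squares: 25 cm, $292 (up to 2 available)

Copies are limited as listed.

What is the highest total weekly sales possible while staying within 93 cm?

Taking maple flakes + 2×rice crisps + barley squares: 92 cm used, 1170 in weekly sales.
Nothing else within 93 cm beats 1170.

1170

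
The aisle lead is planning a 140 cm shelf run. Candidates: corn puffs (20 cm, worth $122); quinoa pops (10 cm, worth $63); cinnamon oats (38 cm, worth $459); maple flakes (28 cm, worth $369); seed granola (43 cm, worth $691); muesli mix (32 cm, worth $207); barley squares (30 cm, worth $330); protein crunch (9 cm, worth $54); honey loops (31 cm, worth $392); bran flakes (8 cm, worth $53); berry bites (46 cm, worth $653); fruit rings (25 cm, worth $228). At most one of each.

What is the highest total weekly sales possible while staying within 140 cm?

1911

Ranking by ratio (weekly sales/cm): seed granola 16.07, berry bites 14.20, maple flakes 13.18, honey loops 12.65.
Filling by ratio: quinoa pops + maple flakes + seed granola + bran flakes + berry bites for 1829, with 5 cm left unused.
Reworking the packing: cinnamon oats + maple flakes + seed granola + honey loops uses 140 cm and improves the total to 1911.
Runner-up quinoa pops + cinnamon oats + seed granola + berry bites tops out at 1866.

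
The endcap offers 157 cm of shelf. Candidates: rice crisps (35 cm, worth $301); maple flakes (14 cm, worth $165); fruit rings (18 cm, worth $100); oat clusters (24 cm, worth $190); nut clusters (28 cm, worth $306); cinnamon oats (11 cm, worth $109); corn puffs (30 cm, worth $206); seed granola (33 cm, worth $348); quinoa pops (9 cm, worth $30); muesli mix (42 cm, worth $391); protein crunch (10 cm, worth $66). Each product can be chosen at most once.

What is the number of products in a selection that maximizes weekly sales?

Best achievable weekly sales is 1511.
One optimal bundle: rice crisps + maple flakes + nut clusters + seed granola + muesli mix (152 cm).
Any selection reaching 1511 contains exactly 5 products.

5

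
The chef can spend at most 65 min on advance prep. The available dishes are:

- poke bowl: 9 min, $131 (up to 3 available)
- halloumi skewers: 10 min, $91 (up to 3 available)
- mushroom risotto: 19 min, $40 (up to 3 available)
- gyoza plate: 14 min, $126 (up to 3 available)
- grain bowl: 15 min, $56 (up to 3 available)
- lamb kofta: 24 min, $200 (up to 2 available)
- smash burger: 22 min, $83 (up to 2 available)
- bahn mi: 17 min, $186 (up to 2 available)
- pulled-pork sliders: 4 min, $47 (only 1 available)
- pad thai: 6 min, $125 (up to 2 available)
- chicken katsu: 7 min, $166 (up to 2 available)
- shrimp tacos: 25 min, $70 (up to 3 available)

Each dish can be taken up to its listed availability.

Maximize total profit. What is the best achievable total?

1077

Filling by ratio: 3×poke bowl + pulled-pork sliders + 2×pad thai + 2×chicken katsu for 1022, with 8 min left unused.
Replace poke bowl with bahn mi: the trade gains 55 net, giving 1077 at 65 min.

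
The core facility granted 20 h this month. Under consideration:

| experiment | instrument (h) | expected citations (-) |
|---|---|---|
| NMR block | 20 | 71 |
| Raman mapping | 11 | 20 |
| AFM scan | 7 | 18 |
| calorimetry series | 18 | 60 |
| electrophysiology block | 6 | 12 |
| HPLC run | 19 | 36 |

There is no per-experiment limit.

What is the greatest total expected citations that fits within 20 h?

71

Taking NMR block: 20 h used, 71 in expected citations.
No other feasible combination exceeds 71.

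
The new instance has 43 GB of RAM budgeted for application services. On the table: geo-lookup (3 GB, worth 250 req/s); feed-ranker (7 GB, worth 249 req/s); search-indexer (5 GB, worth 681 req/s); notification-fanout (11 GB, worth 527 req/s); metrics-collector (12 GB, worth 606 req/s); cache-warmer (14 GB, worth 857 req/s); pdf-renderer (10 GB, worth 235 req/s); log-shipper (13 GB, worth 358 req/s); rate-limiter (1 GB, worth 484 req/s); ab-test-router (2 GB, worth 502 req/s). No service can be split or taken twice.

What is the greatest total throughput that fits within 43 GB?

A density-first pass picks geo-lookup + search-indexer + metrics-collector + cache-warmer + rate-limiter + ab-test-router — 3380 at 37 GB.
The 12 GB tied up in metrics-collector is better spent on feed-ranker + notification-fanout — total rises to 3550 (43 GB).

3550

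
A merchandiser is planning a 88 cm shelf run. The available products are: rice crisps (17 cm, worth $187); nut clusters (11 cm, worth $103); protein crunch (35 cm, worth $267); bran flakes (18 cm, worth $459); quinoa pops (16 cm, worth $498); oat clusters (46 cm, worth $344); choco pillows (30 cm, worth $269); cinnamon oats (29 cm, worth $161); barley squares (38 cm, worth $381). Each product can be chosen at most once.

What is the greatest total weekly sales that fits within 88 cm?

By weekly sales per cm: quinoa pops 31.12, bran flakes 25.50, rice crisps 11.00 lead.
Taking the top-ratio products first gives rice crisps + nut clusters + bran flakes + quinoa pops for 1247 (62 cm).
The 17 cm tied up in rice crisps is better spent on barley squares — total rises to 1441 (83 cm).
Next best is rice crisps + bran flakes + quinoa pops + choco pillows at 1413 (81 cm) — short by 28.

1441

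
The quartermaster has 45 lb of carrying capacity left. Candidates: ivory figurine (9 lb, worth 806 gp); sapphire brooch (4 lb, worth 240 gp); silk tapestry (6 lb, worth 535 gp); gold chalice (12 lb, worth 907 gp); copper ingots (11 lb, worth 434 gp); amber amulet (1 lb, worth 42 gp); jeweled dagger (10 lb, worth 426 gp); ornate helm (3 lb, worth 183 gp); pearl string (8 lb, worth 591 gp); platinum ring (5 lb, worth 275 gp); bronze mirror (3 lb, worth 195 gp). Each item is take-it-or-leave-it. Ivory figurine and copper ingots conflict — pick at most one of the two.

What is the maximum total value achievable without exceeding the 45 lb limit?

3457

The ratio ordering already packs tightly: ivory figurine + sapphire brooch + silk tapestry + gold chalice + ornate helm + pearl string + bronze mirror, 45 lb, 3457.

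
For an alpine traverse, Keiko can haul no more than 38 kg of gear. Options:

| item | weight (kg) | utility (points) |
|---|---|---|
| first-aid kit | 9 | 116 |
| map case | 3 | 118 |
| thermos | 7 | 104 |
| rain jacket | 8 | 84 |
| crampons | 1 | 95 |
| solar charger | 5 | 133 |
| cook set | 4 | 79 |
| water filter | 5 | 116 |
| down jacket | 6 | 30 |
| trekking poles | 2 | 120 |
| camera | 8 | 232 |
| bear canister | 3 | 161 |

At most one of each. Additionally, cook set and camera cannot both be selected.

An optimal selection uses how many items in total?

8

Optimal total is 1091.
One optimal bundle: first-aid kit + map case + crampons + solar charger + water filter + trekking poles + camera + bear canister (36 kg).
All optima have 8 items.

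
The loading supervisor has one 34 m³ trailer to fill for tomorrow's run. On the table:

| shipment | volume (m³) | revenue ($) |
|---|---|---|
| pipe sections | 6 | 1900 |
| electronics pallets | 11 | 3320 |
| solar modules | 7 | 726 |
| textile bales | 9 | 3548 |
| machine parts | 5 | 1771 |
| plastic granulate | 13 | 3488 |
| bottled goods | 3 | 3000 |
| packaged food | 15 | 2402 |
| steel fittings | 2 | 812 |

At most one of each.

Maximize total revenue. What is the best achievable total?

13539

Filling by ratio: pipe sections + solar modules + textile bales + machine parts + bottled goods + steel fittings for 11757, with 2 m³ left unused.
Replace solar modules and steel fittings with electronics pallets: the trade gains 1782 net, giving 13539 at 34 m³.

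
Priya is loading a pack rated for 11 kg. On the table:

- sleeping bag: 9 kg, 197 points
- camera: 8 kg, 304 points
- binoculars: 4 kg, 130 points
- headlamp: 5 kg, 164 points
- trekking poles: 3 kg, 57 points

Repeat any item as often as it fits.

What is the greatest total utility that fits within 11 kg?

Best packing: camera + trekking poles — 11 kg, 361 total.

361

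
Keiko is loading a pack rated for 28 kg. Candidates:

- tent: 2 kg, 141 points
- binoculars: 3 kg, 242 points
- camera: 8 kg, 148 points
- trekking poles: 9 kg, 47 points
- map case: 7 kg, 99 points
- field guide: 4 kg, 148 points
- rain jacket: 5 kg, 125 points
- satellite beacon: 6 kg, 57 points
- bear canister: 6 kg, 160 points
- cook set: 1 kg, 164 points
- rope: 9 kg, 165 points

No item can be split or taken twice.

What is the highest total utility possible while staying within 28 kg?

By utility per kg: cook set 164.00, binoculars 80.67, tent 70.50 lead.
Taking tent + binoculars + map case + field guide + rain jacket + bear canister + cook set: 28 kg used, 1079 in utility.
No other feasible combination exceeds 1079.

1079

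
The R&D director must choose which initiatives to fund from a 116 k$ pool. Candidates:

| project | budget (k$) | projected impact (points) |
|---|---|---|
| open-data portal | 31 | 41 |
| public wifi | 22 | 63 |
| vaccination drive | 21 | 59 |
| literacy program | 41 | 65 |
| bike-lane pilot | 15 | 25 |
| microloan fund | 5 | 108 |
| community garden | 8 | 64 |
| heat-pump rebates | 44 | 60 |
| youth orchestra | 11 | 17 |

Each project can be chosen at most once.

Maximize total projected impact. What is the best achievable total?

384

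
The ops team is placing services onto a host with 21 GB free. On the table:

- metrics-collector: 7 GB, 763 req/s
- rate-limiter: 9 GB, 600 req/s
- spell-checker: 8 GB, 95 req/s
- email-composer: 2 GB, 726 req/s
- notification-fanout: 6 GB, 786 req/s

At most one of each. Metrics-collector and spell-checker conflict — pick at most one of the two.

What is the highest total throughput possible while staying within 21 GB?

Ranking by ratio (throughput/GB): email-composer 363.00, notification-fanout 131.00, metrics-collector 109.00.
Metrics-collector + email-composer + notification-fanout uses 15 of the 21 GB and totals 2275.
The closest alternative, rate-limiter + email-composer + notification-fanout, reaches only 2112.

2275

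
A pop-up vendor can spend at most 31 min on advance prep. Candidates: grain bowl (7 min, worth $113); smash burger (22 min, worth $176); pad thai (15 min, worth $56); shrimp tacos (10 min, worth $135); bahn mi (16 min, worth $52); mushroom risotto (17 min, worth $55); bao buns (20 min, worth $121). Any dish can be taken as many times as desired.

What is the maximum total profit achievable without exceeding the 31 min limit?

474

Taking the top-ratio dishes first gives 4×grain bowl for 452 (28 min).
Dropping grain bowl frees 7 min; slotting in shrimp tacos (10 min) lifts the total to 474 at 31 min.
That's the maximum — no swap from here does better than 474.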